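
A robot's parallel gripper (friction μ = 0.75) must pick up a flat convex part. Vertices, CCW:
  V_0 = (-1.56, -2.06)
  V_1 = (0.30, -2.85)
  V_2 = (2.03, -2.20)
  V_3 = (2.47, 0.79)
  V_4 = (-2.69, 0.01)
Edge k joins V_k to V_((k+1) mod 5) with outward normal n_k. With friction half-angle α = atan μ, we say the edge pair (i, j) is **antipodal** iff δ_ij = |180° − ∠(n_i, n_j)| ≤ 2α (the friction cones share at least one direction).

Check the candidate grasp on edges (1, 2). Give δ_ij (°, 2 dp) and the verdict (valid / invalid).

α = atan 0.75 = 36.87°;  2α = 73.74°
edge 1: e_1 = (+1.73, +0.65);  n_1 = (+0.3517, -0.9361)
edge 2: e_2 = (+0.44, +2.99);  n_2 = (+0.9893, -0.1456)
∠(n_1, n_2) = 61.04°
δ = |180° − 61.04°| = 118.96°
118.96° > 2α = 73.74°  →  invalid

δ = 118.96°, invalid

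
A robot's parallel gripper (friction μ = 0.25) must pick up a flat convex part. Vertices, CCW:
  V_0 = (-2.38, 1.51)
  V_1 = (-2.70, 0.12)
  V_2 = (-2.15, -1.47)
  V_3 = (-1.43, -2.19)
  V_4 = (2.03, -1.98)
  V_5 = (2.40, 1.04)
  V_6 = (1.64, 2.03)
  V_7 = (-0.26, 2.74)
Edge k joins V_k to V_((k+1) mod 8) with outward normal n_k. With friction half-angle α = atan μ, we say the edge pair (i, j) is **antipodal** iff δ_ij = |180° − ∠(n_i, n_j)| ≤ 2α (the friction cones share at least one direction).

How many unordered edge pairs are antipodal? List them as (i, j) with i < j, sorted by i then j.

count = 7; pairs: (0,4), (1,4), (1,5), (2,5), (2,6), (3,6), (3,7)

α = atan 0.25 = 14.04°;  2α = 28.07°
n_0 = (-0.9745, +0.2243)
n_1 = (-0.9451, -0.3269)
n_2 = (-0.7071, -0.7071)
n_3 = (+0.0606, -0.9982)
n_4 = (+0.9926, -0.1216)
n_5 = (+0.7932, +0.6089)
n_6 = (+0.3500, +0.9367)
n_7 = (-0.5018, +0.8650)
  (0,1): δ = 147.95°  ·
  (0,2): δ = 122.04°  ·
  (0,3): δ = 73.56°  ·
  (0,4): δ = 5.98°  ✓
  (0,5): δ = 50.48°  ·
  (0,6): δ = 82.47°  ·
  (0,7): δ = 133.09°  ·
  (1,2): δ = 154.08°  ·
  (1,3): δ = 105.61°  ·
  (1,4): δ = 26.07°  ✓
  (1,5): δ = 18.43°  ✓
  (1,6): δ = 50.43°  ·
  (1,7): δ = 101.04°  ·
  (2,3): δ = 131.53°  ·
  (2,4): δ = 51.98°  ·
  (2,5): δ = 7.49°  ✓
  (2,6): δ = 24.51°  ✓
  (2,7): δ = 75.12°  ·
  (3,4): δ = 100.46°  ·
  (3,5): δ = 55.96°  ·
  (3,6): δ = 23.96°  ✓
  (3,7): δ = 26.65°  ✓
  (4,5): δ = 135.50°  ·
  (4,6): δ = 103.51°  ·
  (4,7): δ = 52.89°  ·
  (5,6): δ = 148.00°  ·
  (5,7): δ = 97.39°  ·
  (6,7): δ = 129.39°  ·
antipodal pairs: 7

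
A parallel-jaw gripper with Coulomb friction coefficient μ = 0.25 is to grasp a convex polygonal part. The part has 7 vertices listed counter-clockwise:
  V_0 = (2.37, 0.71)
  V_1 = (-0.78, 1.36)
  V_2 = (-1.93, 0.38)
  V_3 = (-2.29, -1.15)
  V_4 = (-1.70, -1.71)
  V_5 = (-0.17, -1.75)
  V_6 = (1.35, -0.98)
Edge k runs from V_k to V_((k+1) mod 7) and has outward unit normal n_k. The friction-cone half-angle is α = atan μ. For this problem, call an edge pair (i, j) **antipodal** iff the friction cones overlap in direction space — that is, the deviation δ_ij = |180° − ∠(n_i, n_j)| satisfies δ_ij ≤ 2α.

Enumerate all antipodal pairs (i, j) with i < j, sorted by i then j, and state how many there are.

count = 4; pairs: (0,4), (1,5), (1,6), (2,6)

α = atan 0.25 = 14.04°;  2α = 28.07°
n_0 = (+0.2021, +0.9794)
n_1 = (-0.6486, +0.7611)
n_2 = (-0.9734, +0.2290)
n_3 = (-0.6884, -0.7253)
n_4 = (-0.0261, -0.9997)
n_5 = (+0.4519, -0.8921)
n_6 = (+0.8561, -0.5167)
  (0,1): δ = 127.90°  ·
  (0,2): δ = 91.58°  ·
  (0,3): δ = 31.85°  ·
  (0,4): δ = 10.16°  ✓
  (0,5): δ = 38.53°  ·
  (0,6): δ = 70.55°  ·
  (1,2): δ = 143.68°  ·
  (1,3): δ = 83.94°  ·
  (1,4): δ = 41.93°  ·
  (1,5): δ = 13.57°  ✓
  (1,6): δ = 18.45°  ✓
  (2,3): δ = 120.27°  ·
  (2,4): δ = 78.26°  ·
  (2,5): δ = 49.89°  ·
  (2,6): δ = 17.87°  ✓
  (3,4): δ = 137.99°  ·
  (3,5): δ = 109.63°  ·
  (3,6): δ = 77.61°  ·
  (4,5): δ = 151.64°  ·
  (4,6): δ = 119.62°  ·
  (5,6): δ = 147.98°  ·
antipodal pairs: 4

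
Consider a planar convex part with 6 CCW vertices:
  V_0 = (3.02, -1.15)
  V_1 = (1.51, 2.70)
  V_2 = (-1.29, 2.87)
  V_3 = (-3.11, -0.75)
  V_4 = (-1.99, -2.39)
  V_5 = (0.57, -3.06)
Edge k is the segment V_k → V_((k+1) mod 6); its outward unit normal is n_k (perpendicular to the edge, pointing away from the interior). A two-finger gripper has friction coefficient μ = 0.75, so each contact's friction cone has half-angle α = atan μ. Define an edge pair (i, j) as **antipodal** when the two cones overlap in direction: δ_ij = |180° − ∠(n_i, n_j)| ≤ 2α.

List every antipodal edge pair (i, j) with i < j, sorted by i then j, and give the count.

α = atan 0.75 = 36.87°;  2α = 73.74°
n_0 = (+0.9310, +0.3651)
n_1 = (+0.0606, +0.9982)
n_2 = (-0.8934, +0.4492)
n_3 = (-0.8258, -0.5640)
n_4 = (-0.2532, -0.9674)
n_5 = (+0.6148, -0.7887)
  (0,1): δ = 114.89°  ·
  (0,2): δ = 48.11°  ✓
  (0,3): δ = 12.91°  ✓
  (0,4): δ = 53.92°  ✓
  (0,5): δ = 106.52°  ·
  (1,2): δ = 113.22°  ·
  (1,3): δ = 52.20°  ✓
  (1,4): δ = 11.19°  ✓
  (1,5): δ = 41.41°  ✓
  (2,3): δ = 118.98°  ·
  (2,4): δ = 77.97°  ·
  (2,5): δ = 25.37°  ✓
  (3,4): δ = 139.00°  ·
  (3,5): δ = 86.39°  ·
  (4,5): δ = 127.39°  ·
antipodal pairs: 7

count = 7; pairs: (0,2), (0,3), (0,4), (1,3), (1,4), (1,5), (2,5)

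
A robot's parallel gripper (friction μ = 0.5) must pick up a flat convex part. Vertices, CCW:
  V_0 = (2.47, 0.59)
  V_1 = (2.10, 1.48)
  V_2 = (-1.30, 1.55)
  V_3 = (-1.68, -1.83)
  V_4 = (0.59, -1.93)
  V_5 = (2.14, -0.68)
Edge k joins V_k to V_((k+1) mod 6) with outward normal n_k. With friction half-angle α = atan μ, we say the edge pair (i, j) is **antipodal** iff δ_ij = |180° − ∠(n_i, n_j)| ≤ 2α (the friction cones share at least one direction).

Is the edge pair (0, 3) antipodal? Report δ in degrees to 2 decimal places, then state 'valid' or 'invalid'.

α = atan 0.5 = 26.57°;  2α = 53.13°
edge 0: e_0 = (-0.37, +0.89);  n_0 = (+0.9234, +0.3839)
edge 3: e_3 = (+2.27, -0.10);  n_3 = (-0.0440, -0.9990)
∠(n_0, n_3) = 115.10°
δ = |180° − 115.10°| = 64.90°
64.90° > 2α = 53.13°  →  invalid

δ = 64.90°, invalid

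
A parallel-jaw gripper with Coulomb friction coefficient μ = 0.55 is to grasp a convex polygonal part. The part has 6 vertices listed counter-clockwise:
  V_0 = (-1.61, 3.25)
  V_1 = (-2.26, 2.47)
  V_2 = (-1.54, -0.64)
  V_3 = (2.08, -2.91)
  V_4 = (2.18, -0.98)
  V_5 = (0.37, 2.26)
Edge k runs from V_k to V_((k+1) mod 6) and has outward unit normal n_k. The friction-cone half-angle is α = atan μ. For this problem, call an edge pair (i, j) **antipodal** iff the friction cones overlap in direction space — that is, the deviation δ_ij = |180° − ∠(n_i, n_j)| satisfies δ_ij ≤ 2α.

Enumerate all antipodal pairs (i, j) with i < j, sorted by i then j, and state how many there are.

count = 6; pairs: (0,3), (1,3), (1,4), (1,5), (2,4), (2,5)

α = atan 0.55 = 28.81°;  2α = 57.62°
n_0 = (-0.7682, +0.6402)
n_1 = (-0.9742, -0.2255)
n_2 = (-0.5313, -0.8472)
n_3 = (+0.9987, -0.0517)
n_4 = (+0.8730, +0.4877)
n_5 = (+0.4472, +0.8944)
  (0,1): δ = 127.16°  ·
  (0,2): δ = 82.29°  ·
  (0,3): δ = 36.84°  ✓
  (0,4): δ = 69.00°  ·
  (0,5): δ = 103.24°  ·
  (1,2): δ = 135.13°  ·
  (1,3): δ = 16.00°  ✓
  (1,4): δ = 16.15°  ✓
  (1,5): δ = 50.40°  ✓
  (2,3): δ = 60.88°  ·
  (2,4): δ = 28.72°  ✓
  (2,5): δ = 5.53°  ✓
  (3,4): δ = 147.84°  ·
  (3,5): δ = 113.60°  ·
  (4,5): δ = 145.75°  ·
antipodal pairs: 6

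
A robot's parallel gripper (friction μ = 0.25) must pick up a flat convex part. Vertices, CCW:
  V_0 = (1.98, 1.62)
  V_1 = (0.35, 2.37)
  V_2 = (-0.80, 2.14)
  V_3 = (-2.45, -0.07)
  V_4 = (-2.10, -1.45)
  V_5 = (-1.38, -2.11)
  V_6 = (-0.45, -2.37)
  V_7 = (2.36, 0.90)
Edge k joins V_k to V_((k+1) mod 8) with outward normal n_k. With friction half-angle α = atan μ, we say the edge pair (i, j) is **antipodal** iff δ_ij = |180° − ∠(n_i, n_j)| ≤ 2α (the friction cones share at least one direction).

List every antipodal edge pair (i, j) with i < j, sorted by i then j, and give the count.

count = 6; pairs: (0,4), (0,5), (1,5), (2,6), (3,7), (4,7)

α = atan 0.25 = 14.04°;  2α = 28.07°
n_0 = (+0.4180, +0.9084)
n_1 = (-0.1961, +0.9806)
n_2 = (-0.8013, +0.5983)
n_3 = (-0.9693, -0.2458)
n_4 = (-0.6757, -0.7372)
n_5 = (-0.2692, -0.9631)
n_6 = (+0.7584, -0.6517)
n_7 = (+0.8844, +0.4668)
  (0,1): δ = 143.98°  ·
  (0,2): δ = 102.04°  ·
  (0,3): δ = 51.06°  ·
  (0,4): δ = 17.80°  ✓
  (0,5): δ = 9.09°  ✓
  (0,6): δ = 74.03°  ·
  (0,7): δ = 142.53°  ·
  (1,2): δ = 138.06°  ·
  (1,3): δ = 87.08°  ·
  (1,4): δ = 53.82°  ·
  (1,5): δ = 26.93°  ✓
  (1,6): δ = 38.02°  ·
  (1,7): δ = 106.51°  ·
  (2,3): δ = 129.02°  ·
  (2,4): δ = 95.77°  ·
  (2,5): δ = 68.87°  ·
  (2,6): δ = 3.93°  ✓
  (2,7): δ = 64.57°  ·
  (3,4): δ = 146.74°  ·
  (3,5): δ = 119.85°  ·
  (3,6): δ = 54.90°  ·
  (3,7): δ = 13.59°  ✓
  (4,5): δ = 153.11°  ·
  (4,6): δ = 88.16°  ·
  (4,7): δ = 19.67°  ✓
  (5,6): δ = 115.05°  ·
  (5,7): δ = 46.56°  ·
  (6,7): δ = 111.50°  ·
antipodal pairs: 6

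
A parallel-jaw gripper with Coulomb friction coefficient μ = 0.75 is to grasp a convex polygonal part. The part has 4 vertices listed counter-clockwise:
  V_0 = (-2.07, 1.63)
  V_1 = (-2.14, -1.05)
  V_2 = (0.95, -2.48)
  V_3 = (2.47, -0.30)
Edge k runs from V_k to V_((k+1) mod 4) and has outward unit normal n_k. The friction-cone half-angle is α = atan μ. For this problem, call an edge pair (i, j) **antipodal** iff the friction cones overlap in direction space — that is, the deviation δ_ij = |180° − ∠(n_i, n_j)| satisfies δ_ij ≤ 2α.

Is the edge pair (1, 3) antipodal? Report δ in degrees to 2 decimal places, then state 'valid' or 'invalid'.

δ = 1.80°, valid

α = atan 0.75 = 36.87°;  2α = 73.74°
edge 1: e_1 = (+3.09, -1.43);  n_1 = (-0.4200, -0.9075)
edge 3: e_3 = (-4.54, +1.93);  n_3 = (+0.3912, +0.9203)
∠(n_1, n_3) = 178.20°
δ = |180° − 178.20°| = 1.80°
1.80° ≤ 2α = 73.74°  →  valid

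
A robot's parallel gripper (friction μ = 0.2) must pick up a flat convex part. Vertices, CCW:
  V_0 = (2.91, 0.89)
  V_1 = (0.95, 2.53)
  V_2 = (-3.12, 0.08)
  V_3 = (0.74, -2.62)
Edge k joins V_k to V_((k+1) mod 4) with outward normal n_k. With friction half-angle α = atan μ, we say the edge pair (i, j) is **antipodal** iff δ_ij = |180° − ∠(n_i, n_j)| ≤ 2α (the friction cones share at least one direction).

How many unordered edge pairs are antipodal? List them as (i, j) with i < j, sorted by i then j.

count = 1; pairs: (0,2)

α = atan 0.2 = 11.31°;  2α = 22.62°
n_0 = (+0.6417, +0.7669)
n_1 = (-0.5157, +0.8567)
n_2 = (-0.5732, -0.8194)
n_3 = (+0.8506, -0.5259)
  (0,1): δ = 109.03°  ·
  (0,2): δ = 4.95°  ✓
  (0,3): δ = 98.19°  ·
  (1,2): δ = 66.02°  ·
  (1,3): δ = 27.23°  ·
  (2,3): δ = 86.75°  ·
antipodal pairs: 1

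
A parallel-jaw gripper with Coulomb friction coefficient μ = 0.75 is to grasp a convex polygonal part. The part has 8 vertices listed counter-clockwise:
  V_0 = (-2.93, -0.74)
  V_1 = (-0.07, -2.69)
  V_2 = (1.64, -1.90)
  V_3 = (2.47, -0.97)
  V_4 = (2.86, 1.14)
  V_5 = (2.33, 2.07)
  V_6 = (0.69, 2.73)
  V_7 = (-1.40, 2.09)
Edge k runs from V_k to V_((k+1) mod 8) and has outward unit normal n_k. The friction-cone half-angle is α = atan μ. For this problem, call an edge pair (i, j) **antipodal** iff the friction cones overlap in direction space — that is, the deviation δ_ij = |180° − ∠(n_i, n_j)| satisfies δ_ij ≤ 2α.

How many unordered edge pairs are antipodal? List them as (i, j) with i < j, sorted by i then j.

α = atan 0.75 = 36.87°;  2α = 73.74°
n_0 = (-0.5633, -0.8262)
n_1 = (+0.4194, -0.9078)
n_2 = (+0.7461, -0.6659)
n_3 = (+0.9833, -0.1818)
n_4 = (+0.8688, +0.4951)
n_5 = (+0.3733, +0.9277)
n_6 = (-0.2928, +0.9562)
n_7 = (-0.8797, +0.4756)
  (0,1): δ = 120.92°  ·
  (0,2): δ = 97.46°  ·
  (0,3): δ = 66.19°  ✓
  (0,4): δ = 26.03°  ✓
  (0,5): δ = 12.37°  ✓
  (0,6): δ = 51.31°  ✓
  (0,7): δ = 95.89°  ·
  (1,2): δ = 156.54°  ·
  (1,3): δ = 125.27°  ·
  (1,4): δ = 85.12°  ·
  (1,5): δ = 46.72°  ✓
  (1,6): δ = 7.77°  ✓
  (1,7): δ = 36.81°  ✓
  (2,3): δ = 148.72°  ·
  (2,4): δ = 108.57°  ·
  (2,5): δ = 70.17°  ✓
  (2,6): δ = 31.23°  ✓
  (2,7): δ = 13.35°  ✓
  (3,4): δ = 139.85°  ·
  (3,5): δ = 101.45°  ·
  (3,6): δ = 62.50°  ✓
  (3,7): δ = 17.93°  ✓
  (4,5): δ = 141.60°  ·
  (4,6): δ = 102.65°  ·
  (4,7): δ = 58.08°  ✓
  (5,6): δ = 141.05°  ·
  (5,7): δ = 96.48°  ·
  (6,7): δ = 135.42°  ·
antipodal pairs: 13

count = 13; pairs: (0,3), (0,4), (0,5), (0,6), (1,5), (1,6), (1,7), (2,5), (2,6), (2,7), (3,6), (3,7), (4,7)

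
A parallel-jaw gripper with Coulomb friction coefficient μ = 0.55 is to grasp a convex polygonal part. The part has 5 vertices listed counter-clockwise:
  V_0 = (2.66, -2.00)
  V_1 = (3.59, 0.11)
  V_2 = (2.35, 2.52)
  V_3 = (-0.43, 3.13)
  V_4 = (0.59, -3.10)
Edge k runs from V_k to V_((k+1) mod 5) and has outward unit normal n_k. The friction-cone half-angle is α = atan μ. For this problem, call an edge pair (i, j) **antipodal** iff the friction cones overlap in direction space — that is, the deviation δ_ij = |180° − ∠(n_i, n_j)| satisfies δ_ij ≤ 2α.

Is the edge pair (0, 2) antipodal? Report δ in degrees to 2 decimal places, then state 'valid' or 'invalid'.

δ = 78.59°, invalid

α = atan 0.55 = 28.81°;  2α = 57.62°
edge 0: e_0 = (+0.93, +2.11);  n_0 = (+0.9151, -0.4033)
edge 2: e_2 = (-2.78, +0.61);  n_2 = (+0.2143, +0.9768)
∠(n_0, n_2) = 101.41°
δ = |180° − 101.41°| = 78.59°
78.59° > 2α = 57.62°  →  invalid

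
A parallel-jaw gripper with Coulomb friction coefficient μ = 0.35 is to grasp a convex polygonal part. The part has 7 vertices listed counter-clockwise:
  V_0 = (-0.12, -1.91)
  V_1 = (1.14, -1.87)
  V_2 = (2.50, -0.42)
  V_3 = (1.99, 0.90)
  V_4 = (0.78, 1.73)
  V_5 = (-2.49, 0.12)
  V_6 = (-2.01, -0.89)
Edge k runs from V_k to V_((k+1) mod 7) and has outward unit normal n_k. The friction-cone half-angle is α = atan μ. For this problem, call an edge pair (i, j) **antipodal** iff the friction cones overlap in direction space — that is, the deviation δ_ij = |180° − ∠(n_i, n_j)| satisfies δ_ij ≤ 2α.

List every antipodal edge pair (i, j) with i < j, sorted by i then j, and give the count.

α = atan 0.35 = 19.29°;  2α = 38.58°
n_0 = (+0.0317, -0.9995)
n_1 = (+0.7294, -0.6841)
n_2 = (+0.9328, +0.3604)
n_3 = (+0.5657, +0.8246)
n_4 = (-0.4417, +0.8972)
n_5 = (-0.9032, -0.4292)
n_6 = (-0.4749, -0.8800)
  (0,1): δ = 134.98°  ·
  (0,2): δ = 70.69°  ·
  (0,3): δ = 36.27°  ✓
  (0,4): δ = 24.40°  ✓
  (0,5): δ = 113.60°  ·
  (0,6): δ = 149.83°  ·
  (1,2): δ = 115.71°  ·
  (1,3): δ = 81.28°  ·
  (1,4): δ = 20.62°  ✓
  (1,5): δ = 68.58°  ·
  (1,6): δ = 104.81°  ·
  (2,3): δ = 145.57°  ·
  (2,4): δ = 84.91°  ·
  (2,5): δ = 4.29°  ✓
  (2,6): δ = 40.52°  ·
  (3,4): δ = 119.34°  ·
  (3,5): δ = 30.13°  ✓
  (3,6): δ = 6.09°  ✓
  (4,5): δ = 90.79°  ·
  (4,6): δ = 54.57°  ·
  (5,6): δ = 143.77°  ·
antipodal pairs: 6

count = 6; pairs: (0,3), (0,4), (1,4), (2,5), (3,5), (3,6)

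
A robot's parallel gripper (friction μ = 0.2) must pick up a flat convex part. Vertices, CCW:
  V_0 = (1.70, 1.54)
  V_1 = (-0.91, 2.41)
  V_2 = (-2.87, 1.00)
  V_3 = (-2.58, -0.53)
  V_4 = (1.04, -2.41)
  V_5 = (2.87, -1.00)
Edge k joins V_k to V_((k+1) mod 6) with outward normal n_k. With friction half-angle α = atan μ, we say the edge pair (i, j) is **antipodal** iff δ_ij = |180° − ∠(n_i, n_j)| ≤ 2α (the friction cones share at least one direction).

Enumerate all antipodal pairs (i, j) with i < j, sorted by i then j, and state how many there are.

α = atan 0.2 = 11.31°;  2α = 22.62°
n_0 = (+0.3162, +0.9487)
n_1 = (-0.5840, +0.8118)
n_2 = (-0.9825, -0.1862)
n_3 = (-0.4609, -0.8875)
n_4 = (+0.6103, -0.7921)
n_5 = (+0.9083, +0.4184)
  (0,1): δ = 125.83°  ·
  (0,2): δ = 60.83°  ·
  (0,3): δ = 9.01°  ✓
  (0,4): δ = 56.05°  ·
  (0,5): δ = 133.17°  ·
  (1,2): δ = 115.00°  ·
  (1,3): δ = 63.18°  ·
  (1,4): δ = 1.88°  ✓
  (1,5): δ = 79.00°  ·
  (2,3): δ = 128.18°  ·
  (2,4): δ = 63.12°  ·
  (2,5): δ = 14.00°  ✓
  (3,4): δ = 114.94°  ·
  (3,5): δ = 37.82°  ·
  (4,5): δ = 102.88°  ·
antipodal pairs: 3

count = 3; pairs: (0,3), (1,4), (2,5)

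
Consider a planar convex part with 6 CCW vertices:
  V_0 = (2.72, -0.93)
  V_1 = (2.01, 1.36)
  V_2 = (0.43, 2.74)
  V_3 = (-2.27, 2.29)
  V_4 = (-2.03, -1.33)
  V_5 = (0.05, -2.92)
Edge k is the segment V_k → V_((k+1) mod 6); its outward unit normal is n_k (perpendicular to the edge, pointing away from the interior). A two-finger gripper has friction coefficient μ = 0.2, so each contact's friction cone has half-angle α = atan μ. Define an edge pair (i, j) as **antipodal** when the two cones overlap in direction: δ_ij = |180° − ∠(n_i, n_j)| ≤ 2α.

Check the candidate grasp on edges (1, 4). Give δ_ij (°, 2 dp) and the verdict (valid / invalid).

δ = 3.74°, valid

α = atan 0.2 = 11.31°;  2α = 22.62°
edge 1: e_1 = (-1.58, +1.38);  n_1 = (+0.6578, +0.7532)
edge 4: e_4 = (+2.08, -1.59);  n_4 = (-0.6073, -0.7945)
∠(n_1, n_4) = 176.26°
δ = |180° − 176.26°| = 3.74°
3.74° ≤ 2α = 22.62°  →  valid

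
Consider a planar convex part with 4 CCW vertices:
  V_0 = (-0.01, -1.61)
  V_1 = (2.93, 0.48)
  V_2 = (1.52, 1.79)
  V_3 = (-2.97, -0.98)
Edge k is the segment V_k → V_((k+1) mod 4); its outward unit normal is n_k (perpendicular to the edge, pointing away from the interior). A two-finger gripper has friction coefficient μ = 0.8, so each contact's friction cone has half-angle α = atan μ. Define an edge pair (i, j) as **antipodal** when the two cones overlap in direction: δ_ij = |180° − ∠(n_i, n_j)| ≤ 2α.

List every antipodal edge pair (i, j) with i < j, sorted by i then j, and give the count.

α = atan 0.8 = 38.66°;  2α = 77.32°
n_0 = (+0.5794, -0.8150)
n_1 = (+0.6807, +0.7326)
n_2 = (-0.5250, +0.8511)
n_3 = (-0.2082, -0.9781)
  (0,1): δ = 78.30°  ·
  (0,2): δ = 3.74°  ✓
  (0,3): δ = 132.58°  ·
  (1,2): δ = 105.43°  ·
  (1,3): δ = 30.88°  ✓
  (2,3): δ = 43.69°  ✓
antipodal pairs: 3

count = 3; pairs: (0,2), (1,3), (2,3)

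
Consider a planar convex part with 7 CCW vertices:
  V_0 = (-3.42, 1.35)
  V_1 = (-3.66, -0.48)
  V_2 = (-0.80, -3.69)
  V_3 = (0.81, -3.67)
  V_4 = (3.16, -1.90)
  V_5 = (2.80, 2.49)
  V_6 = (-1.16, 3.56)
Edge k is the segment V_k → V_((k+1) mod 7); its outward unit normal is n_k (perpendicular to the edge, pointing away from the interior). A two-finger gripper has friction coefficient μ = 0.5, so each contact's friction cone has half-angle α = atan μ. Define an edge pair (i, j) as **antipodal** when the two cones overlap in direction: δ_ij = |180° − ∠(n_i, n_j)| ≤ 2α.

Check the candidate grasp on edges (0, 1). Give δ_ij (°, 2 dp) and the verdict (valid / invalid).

δ = 130.83°, invalid

α = atan 0.5 = 26.57°;  2α = 53.13°
edge 0: e_0 = (-0.24, -1.83);  n_0 = (-0.9915, +0.1300)
edge 1: e_1 = (+2.86, -3.21);  n_1 = (-0.7466, -0.6652)
∠(n_0, n_1) = 49.17°
δ = |180° − 49.17°| = 130.83°
130.83° > 2α = 53.13°  →  invalid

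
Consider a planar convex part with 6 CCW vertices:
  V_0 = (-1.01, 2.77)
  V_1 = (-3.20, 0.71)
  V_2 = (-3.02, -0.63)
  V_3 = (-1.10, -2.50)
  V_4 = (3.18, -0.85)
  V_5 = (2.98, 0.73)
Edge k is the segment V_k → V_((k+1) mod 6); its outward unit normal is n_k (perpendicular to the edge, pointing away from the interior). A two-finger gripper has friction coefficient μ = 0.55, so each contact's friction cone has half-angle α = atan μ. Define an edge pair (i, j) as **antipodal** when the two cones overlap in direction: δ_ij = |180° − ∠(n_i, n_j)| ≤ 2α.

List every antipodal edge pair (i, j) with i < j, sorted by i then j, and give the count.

count = 7; pairs: (0,3), (0,4), (1,4), (1,5), (2,4), (2,5), (3,5)

α = atan 0.55 = 28.81°;  2α = 57.62°
n_0 = (-0.6852, +0.7284)
n_1 = (-0.9911, -0.1331)
n_2 = (-0.6977, -0.7164)
n_3 = (+0.3597, -0.9331)
n_4 = (+0.9921, +0.1256)
n_5 = (+0.4552, +0.8904)
  (0,1): δ = 125.60°  ·
  (0,2): δ = 87.49°  ·
  (0,3): δ = 22.17°  ✓
  (0,4): δ = 53.97°  ✓
  (0,5): δ = 109.67°  ·
  (1,2): δ = 141.89°  ·
  (1,3): δ = 76.57°  ·
  (1,4): δ = 0.44°  ✓
  (1,5): δ = 55.27°  ✓
  (2,3): δ = 114.67°  ·
  (2,4): δ = 38.54°  ✓
  (2,5): δ = 17.16°  ✓
  (3,4): δ = 103.87°  ·
  (3,5): δ = 48.16°  ✓
  (4,5): δ = 124.29°  ·
antipodal pairs: 7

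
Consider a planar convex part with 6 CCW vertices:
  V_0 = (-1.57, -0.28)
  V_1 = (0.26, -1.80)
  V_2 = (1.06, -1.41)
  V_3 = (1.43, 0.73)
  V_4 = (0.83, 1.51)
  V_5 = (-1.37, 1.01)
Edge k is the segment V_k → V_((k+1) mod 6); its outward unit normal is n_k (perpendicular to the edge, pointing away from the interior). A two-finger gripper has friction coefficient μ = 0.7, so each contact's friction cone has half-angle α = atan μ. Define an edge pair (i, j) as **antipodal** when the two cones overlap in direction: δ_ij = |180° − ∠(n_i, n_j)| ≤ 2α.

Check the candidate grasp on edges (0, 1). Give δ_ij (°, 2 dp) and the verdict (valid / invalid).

δ = 114.30°, invalid

α = atan 0.7 = 34.99°;  2α = 69.98°
edge 0: e_0 = (+1.83, -1.52);  n_0 = (-0.6389, -0.7693)
edge 1: e_1 = (+0.80, +0.39);  n_1 = (+0.4382, -0.8989)
∠(n_0, n_1) = 65.70°
δ = |180° − 65.70°| = 114.30°
114.30° > 2α = 69.98°  →  invalid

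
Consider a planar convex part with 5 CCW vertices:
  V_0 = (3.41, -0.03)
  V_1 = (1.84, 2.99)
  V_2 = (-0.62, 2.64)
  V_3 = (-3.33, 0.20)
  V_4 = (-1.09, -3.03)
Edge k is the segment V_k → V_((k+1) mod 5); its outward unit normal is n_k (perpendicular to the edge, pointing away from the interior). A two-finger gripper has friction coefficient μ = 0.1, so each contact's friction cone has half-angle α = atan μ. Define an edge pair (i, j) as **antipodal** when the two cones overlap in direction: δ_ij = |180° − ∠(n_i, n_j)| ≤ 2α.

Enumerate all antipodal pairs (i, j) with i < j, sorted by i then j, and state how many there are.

α = atan 0.1 = 5.71°;  2α = 11.42°
n_0 = (+0.8873, +0.4613)
n_1 = (-0.1409, +0.9900)
n_2 = (-0.6691, +0.7432)
n_3 = (-0.8217, -0.5699)
n_4 = (+0.5547, -0.8321)
  (0,1): δ = 109.37°  ·
  (0,2): δ = 75.47°  ·
  (0,3): δ = 7.27°  ✓
  (0,4): δ = 96.22°  ·
  (1,2): δ = 146.10°  ·
  (1,3): δ = 63.36°  ·
  (1,4): δ = 25.59°  ·
  (2,3): δ = 97.26°  ·
  (2,4): δ = 8.31°  ✓
  (3,4): δ = 91.05°  ·
antipodal pairs: 2

count = 2; pairs: (0,3), (2,4)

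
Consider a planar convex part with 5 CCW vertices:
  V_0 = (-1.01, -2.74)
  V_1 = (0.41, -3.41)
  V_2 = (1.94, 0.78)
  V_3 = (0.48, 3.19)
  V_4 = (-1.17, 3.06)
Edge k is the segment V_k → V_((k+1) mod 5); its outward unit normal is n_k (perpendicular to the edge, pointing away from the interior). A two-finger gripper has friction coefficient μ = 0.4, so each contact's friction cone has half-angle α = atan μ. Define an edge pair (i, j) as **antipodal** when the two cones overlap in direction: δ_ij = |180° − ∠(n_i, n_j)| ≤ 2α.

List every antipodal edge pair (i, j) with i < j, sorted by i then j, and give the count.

count = 4; pairs: (0,2), (0,3), (1,4), (2,4)

α = atan 0.4 = 21.80°;  2α = 43.60°
n_0 = (-0.4267, -0.9044)
n_1 = (+0.9393, -0.3430)
n_2 = (+0.8553, +0.5181)
n_3 = (-0.0785, +0.9969)
n_4 = (-0.9996, -0.0276)
  (0,1): δ = 84.80°  ·
  (0,2): δ = 33.53°  ✓
  (0,3): δ = 29.76°  ✓
  (0,4): δ = 116.84°  ·
  (1,2): δ = 128.73°  ·
  (1,3): δ = 65.44°  ·
  (1,4): δ = 21.64°  ✓
  (2,3): δ = 116.70°  ·
  (2,4): δ = 29.63°  ✓
  (3,4): δ = 92.92°  ·
antipodal pairs: 4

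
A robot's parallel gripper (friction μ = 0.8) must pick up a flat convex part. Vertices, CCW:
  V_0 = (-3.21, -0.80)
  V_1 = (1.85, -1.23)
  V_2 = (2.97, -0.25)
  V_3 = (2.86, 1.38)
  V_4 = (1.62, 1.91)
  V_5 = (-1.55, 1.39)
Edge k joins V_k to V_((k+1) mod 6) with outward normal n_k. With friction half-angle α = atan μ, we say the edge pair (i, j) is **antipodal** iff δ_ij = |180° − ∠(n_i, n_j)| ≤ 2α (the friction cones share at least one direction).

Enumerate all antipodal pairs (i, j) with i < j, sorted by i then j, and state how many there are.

α = atan 0.8 = 38.66°;  2α = 77.32°
n_0 = (-0.0847, -0.9964)
n_1 = (+0.6585, -0.7526)
n_2 = (+0.9977, +0.0673)
n_3 = (+0.3930, +0.9195)
n_4 = (-0.1619, +0.9868)
n_5 = (-0.7969, +0.6041)
  (0,1): δ = 133.96°  ·
  (0,2): δ = 81.28°  ·
  (0,3): δ = 18.29°  ✓
  (0,4): δ = 14.17°  ✓
  (0,5): δ = 57.70°  ✓
  (1,2): δ = 127.33°  ·
  (1,3): δ = 64.33°  ✓
  (1,4): δ = 31.87°  ✓
  (1,5): δ = 11.65°  ✓
  (2,3): δ = 117.00°  ·
  (2,4): δ = 84.55°  ·
  (2,5): δ = 41.02°  ✓
  (3,4): δ = 147.54°  ·
  (3,5): δ = 104.02°  ·
  (4,5): δ = 136.48°  ·
antipodal pairs: 7

count = 7; pairs: (0,3), (0,4), (0,5), (1,3), (1,4), (1,5), (2,5)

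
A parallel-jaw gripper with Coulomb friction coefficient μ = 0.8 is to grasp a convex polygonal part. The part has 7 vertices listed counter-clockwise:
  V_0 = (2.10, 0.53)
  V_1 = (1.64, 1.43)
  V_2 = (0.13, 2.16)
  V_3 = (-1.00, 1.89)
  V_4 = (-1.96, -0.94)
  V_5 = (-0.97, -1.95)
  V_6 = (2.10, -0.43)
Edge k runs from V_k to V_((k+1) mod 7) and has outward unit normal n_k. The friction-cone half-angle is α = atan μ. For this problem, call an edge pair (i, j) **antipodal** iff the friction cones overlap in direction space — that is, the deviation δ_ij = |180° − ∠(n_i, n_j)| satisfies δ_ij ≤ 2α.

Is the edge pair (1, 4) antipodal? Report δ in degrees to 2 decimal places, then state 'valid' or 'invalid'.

α = atan 0.8 = 38.66°;  2α = 77.32°
edge 1: e_1 = (-1.51, +0.73);  n_1 = (+0.4352, +0.9003)
edge 4: e_4 = (+0.99, -1.01);  n_4 = (-0.7141, -0.7000)
∠(n_1, n_4) = 160.23°
δ = |180° − 160.23°| = 19.77°
19.77° ≤ 2α = 77.32°  →  valid

δ = 19.77°, valid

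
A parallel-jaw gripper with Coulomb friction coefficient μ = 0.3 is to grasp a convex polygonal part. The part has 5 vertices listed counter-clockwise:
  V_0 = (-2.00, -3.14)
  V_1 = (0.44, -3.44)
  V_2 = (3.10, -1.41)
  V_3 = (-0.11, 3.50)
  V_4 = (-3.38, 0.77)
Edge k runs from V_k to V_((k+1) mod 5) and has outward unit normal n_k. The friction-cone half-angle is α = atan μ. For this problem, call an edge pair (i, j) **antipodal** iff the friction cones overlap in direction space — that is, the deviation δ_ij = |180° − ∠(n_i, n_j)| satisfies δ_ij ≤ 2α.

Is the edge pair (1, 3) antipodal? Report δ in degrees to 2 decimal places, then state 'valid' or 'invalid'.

α = atan 0.3 = 16.70°;  2α = 33.40°
edge 1: e_1 = (+2.66, +2.03);  n_1 = (+0.6067, -0.7950)
edge 3: e_3 = (-3.27, -2.73);  n_3 = (-0.6409, +0.7676)
∠(n_1, n_3) = 177.49°
δ = |180° − 177.49°| = 2.51°
2.51° ≤ 2α = 33.40°  →  valid

δ = 2.51°, valid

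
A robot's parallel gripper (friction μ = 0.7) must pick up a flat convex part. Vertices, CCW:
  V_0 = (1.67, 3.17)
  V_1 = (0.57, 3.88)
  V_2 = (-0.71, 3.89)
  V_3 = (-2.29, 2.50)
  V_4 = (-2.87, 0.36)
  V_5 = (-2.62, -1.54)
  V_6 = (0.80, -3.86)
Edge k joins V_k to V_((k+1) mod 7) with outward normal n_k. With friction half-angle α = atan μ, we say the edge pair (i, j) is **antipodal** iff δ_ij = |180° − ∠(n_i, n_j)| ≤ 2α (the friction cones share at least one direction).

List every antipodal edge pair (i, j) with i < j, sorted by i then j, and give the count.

α = atan 0.7 = 34.99°;  2α = 69.98°
n_0 = (+0.5423, +0.8402)
n_1 = (+0.0078, +1.0000)
n_2 = (-0.6605, +0.7508)
n_3 = (-0.9652, +0.2616)
n_4 = (-0.9915, -0.1305)
n_5 = (-0.5614, -0.8276)
n_6 = (+0.9924, -0.1228)
  (0,1): δ = 147.61°  ·
  (0,2): δ = 105.82°  ·
  (0,3): δ = 72.32°  ·
  (0,4): δ = 49.66°  ✓
  (0,5): δ = 1.31°  ✓
  (0,6): δ = 115.79°  ·
  (1,2): δ = 138.21°  ·
  (1,3): δ = 104.72°  ·
  (1,4): δ = 82.06°  ·
  (1,5): δ = 33.70°  ✓
  (1,6): δ = 83.39°  ·
  (2,3): δ = 146.50°  ·
  (2,4): δ = 123.84°  ·
  (2,5): δ = 75.49°  ·
  (2,6): δ = 41.61°  ✓
  (3,4): δ = 157.34°  ·
  (3,5): δ = 108.99°  ·
  (3,6): δ = 8.11°  ✓
  (4,5): δ = 131.65°  ·
  (4,6): δ = 14.55°  ✓
  (5,6): δ = 62.90°  ✓
antipodal pairs: 7

count = 7; pairs: (0,4), (0,5), (1,5), (2,6), (3,6), (4,6), (5,6)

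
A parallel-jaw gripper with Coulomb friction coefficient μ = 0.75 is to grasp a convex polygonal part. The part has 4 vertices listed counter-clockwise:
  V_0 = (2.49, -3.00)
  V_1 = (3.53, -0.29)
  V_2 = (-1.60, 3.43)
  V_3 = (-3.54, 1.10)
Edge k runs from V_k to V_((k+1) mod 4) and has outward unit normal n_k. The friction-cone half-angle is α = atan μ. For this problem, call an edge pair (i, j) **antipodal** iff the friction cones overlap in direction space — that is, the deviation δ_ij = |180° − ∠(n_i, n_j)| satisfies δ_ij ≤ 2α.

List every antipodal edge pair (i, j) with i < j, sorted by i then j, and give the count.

count = 2; pairs: (0,2), (1,3)

α = atan 0.75 = 36.87°;  2α = 73.74°
n_0 = (+0.9336, -0.3583)
n_1 = (+0.5870, +0.8096)
n_2 = (-0.7685, +0.6399)
n_3 = (-0.5623, -0.8270)
  (0,1): δ = 104.95°  ·
  (0,2): δ = 18.79°  ✓
  (0,3): δ = 76.78°  ·
  (1,2): δ = 93.83°  ·
  (1,3): δ = 1.73°  ✓
  (2,3): δ = 84.43°  ·
antipodal pairs: 2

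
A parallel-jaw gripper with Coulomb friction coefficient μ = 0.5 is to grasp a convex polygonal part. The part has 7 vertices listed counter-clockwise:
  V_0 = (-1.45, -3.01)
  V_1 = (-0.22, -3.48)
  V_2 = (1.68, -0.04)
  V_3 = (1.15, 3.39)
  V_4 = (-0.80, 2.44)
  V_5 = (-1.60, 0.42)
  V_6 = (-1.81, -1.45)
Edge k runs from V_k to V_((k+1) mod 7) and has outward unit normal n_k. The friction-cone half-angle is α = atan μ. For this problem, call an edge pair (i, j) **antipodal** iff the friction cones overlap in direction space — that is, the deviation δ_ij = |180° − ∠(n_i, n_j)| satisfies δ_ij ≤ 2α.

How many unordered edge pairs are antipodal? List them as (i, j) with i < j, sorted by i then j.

count = 8; pairs: (0,3), (1,3), (1,4), (1,5), (1,6), (2,4), (2,5), (2,6)

α = atan 0.5 = 26.57°;  2α = 53.13°
n_0 = (-0.3569, -0.9341)
n_1 = (+0.8754, -0.4835)
n_2 = (+0.9883, +0.1527)
n_3 = (-0.4380, +0.8990)
n_4 = (-0.9297, +0.3682)
n_5 = (-0.9938, +0.1116)
n_6 = (-0.9744, -0.2249)
  (0,1): δ = 98.00°  ·
  (0,2): δ = 60.30°  ·
  (0,3): δ = 46.89°  ✓
  (0,4): δ = 89.31°  ·
  (0,5): δ = 104.51°  ·
  (0,6): δ = 123.91°  ·
  (1,2): δ = 142.30°  ·
  (1,3): δ = 35.11°  ✓
  (1,4): δ = 7.31°  ✓
  (1,5): δ = 22.51°  ✓
  (1,6): δ = 41.91°  ✓
  (2,3): δ = 72.81°  ·
  (2,4): δ = 30.39°  ✓
  (2,5): δ = 15.19°  ✓
  (2,6): δ = 4.21°  ✓
  (3,4): δ = 137.58°  ·
  (3,5): δ = 122.38°  ·
  (3,6): δ = 102.98°  ·
  (4,5): δ = 164.80°  ·
  (4,6): δ = 145.40°  ·
  (5,6): δ = 160.60°  ·
antipodal pairs: 8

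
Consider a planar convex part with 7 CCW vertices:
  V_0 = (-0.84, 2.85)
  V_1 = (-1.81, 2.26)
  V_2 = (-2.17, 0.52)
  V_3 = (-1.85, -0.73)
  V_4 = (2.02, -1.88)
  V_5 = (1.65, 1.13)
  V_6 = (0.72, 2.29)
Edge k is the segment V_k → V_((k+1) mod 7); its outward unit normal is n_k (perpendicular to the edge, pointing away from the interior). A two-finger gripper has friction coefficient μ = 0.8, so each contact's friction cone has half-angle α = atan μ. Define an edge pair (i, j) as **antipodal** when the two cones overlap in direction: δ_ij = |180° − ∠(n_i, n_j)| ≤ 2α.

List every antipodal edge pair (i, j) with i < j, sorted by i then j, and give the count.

α = atan 0.8 = 38.66°;  2α = 77.32°
n_0 = (-0.5197, +0.8544)
n_1 = (-0.9793, +0.2026)
n_2 = (-0.9688, -0.2480)
n_3 = (-0.2848, -0.9586)
n_4 = (+0.9925, +0.1220)
n_5 = (+0.7802, +0.6255)
n_6 = (+0.3379, +0.9412)
  (0,1): δ = 133.00°  ·
  (0,2): δ = 106.95°  ·
  (0,3): δ = 47.86°  ✓
  (0,4): δ = 65.70°  ✓
  (0,5): δ = 97.41°  ·
  (0,6): δ = 128.94°  ·
  (1,2): δ = 153.95°  ·
  (1,3): δ = 94.86°  ·
  (1,4): δ = 18.70°  ✓
  (1,5): δ = 50.41°  ✓
  (1,6): δ = 81.94°  ·
  (2,3): δ = 120.91°  ·
  (2,4): δ = 7.35°  ✓
  (2,5): δ = 24.36°  ✓
  (2,6): δ = 55.89°  ✓
  (3,4): δ = 66.44°  ✓
  (3,5): δ = 34.73°  ✓
  (3,6): δ = 3.20°  ✓
  (4,5): δ = 148.29°  ·
  (4,6): δ = 116.75°  ·
  (5,6): δ = 148.47°  ·
antipodal pairs: 10

count = 10; pairs: (0,3), (0,4), (1,4), (1,5), (2,4), (2,5), (2,6), (3,4), (3,5), (3,6)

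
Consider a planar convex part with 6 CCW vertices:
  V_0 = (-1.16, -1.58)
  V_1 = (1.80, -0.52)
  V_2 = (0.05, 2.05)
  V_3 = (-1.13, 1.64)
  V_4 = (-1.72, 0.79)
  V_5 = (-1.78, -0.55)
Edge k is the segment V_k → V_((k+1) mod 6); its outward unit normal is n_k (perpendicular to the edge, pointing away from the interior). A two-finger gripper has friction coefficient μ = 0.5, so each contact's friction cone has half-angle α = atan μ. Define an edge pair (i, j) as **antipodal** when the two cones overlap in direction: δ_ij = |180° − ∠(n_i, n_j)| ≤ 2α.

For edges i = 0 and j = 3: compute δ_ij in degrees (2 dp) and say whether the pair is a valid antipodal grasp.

δ = 35.53°, valid

α = atan 0.5 = 26.57°;  2α = 53.13°
edge 0: e_0 = (+2.96, +1.06);  n_0 = (+0.3371, -0.9415)
edge 3: e_3 = (-0.59, -0.85);  n_3 = (-0.8215, +0.5702)
∠(n_0, n_3) = 144.47°
δ = |180° − 144.47°| = 35.53°
35.53° ≤ 2α = 53.13°  →  valid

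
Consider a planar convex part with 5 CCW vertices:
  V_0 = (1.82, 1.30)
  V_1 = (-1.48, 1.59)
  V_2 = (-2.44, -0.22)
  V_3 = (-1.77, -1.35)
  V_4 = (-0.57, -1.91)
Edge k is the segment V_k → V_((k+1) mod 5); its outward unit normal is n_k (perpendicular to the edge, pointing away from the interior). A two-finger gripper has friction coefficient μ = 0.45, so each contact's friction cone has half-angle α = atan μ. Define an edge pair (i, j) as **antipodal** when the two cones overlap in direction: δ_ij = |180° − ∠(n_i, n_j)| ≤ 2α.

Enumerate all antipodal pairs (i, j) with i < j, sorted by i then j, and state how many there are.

α = atan 0.45 = 24.23°;  2α = 48.46°
n_0 = (+0.0875, +0.9962)
n_1 = (-0.8834, +0.4686)
n_2 = (-0.8602, -0.5100)
n_3 = (-0.4229, -0.9062)
n_4 = (+0.8021, -0.5972)
  (0,1): δ = 112.92°  ·
  (0,2): δ = 54.31°  ·
  (0,3): δ = 19.99°  ✓
  (0,4): δ = 58.35°  ·
  (1,2): δ = 121.39°  ·
  (1,3): δ = 87.08°  ·
  (1,4): δ = 8.73°  ✓
  (2,3): δ = 145.68°  ·
  (2,4): δ = 67.33°  ·
  (3,4): δ = 101.65°  ·
antipodal pairs: 2

count = 2; pairs: (0,3), (1,4)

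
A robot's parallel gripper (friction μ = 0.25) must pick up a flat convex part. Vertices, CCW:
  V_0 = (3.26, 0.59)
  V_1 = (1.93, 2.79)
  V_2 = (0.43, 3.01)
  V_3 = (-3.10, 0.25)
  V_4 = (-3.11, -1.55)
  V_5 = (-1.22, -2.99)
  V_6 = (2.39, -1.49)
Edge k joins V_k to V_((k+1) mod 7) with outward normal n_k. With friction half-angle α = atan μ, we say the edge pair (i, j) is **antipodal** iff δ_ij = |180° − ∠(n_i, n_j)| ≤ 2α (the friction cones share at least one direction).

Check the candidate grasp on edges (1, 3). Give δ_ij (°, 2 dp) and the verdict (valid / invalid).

α = atan 0.25 = 14.04°;  2α = 28.07°
edge 1: e_1 = (-1.50, +0.22);  n_1 = (+0.1451, +0.9894)
edge 3: e_3 = (-0.01, -1.80);  n_3 = (-1.0000, +0.0056)
∠(n_1, n_3) = 98.03°
δ = |180° − 98.03°| = 81.97°
81.97° > 2α = 28.07°  →  invalid

δ = 81.97°, invalid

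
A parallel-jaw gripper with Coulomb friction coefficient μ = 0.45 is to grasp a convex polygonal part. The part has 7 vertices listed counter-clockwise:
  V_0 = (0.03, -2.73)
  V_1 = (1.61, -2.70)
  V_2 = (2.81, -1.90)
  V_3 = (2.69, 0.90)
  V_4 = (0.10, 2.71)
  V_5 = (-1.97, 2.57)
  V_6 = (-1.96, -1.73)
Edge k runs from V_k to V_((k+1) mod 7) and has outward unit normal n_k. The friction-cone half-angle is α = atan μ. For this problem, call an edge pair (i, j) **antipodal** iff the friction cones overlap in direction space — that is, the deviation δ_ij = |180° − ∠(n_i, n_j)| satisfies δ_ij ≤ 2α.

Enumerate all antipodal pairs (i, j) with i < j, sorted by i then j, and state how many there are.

α = atan 0.45 = 24.23°;  2α = 48.46°
n_0 = (+0.0190, -0.9998)
n_1 = (+0.5547, -0.8321)
n_2 = (+0.9991, +0.0428)
n_3 = (+0.5728, +0.8197)
n_4 = (-0.0675, +0.9977)
n_5 = (-1.0000, -0.0023)
n_6 = (-0.4490, -0.8935)
  (0,1): δ = 147.40°  ·
  (0,2): δ = 88.63°  ·
  (0,3): δ = 36.04°  ✓
  (0,4): δ = 2.78°  ✓
  (0,5): δ = 89.05°  ·
  (0,6): δ = 152.23°  ·
  (1,2): δ = 121.24°  ·
  (1,3): δ = 68.64°  ·
  (1,4): δ = 29.82°  ✓
  (1,5): δ = 56.44°  ·
  (1,6): δ = 119.63°  ·
  (2,3): δ = 127.40°  ·
  (2,4): δ = 88.58°  ·
  (2,5): δ = 2.32°  ✓
  (2,6): δ = 60.87°  ·
  (3,4): δ = 141.18°  ·
  (3,5): δ = 54.92°  ·
  (3,6): δ = 8.27°  ✓
  (4,5): δ = 93.74°  ·
  (4,6): δ = 30.55°  ✓
  (5,6): δ = 116.81°  ·
antipodal pairs: 6

count = 6; pairs: (0,3), (0,4), (1,4), (2,5), (3,6), (4,6)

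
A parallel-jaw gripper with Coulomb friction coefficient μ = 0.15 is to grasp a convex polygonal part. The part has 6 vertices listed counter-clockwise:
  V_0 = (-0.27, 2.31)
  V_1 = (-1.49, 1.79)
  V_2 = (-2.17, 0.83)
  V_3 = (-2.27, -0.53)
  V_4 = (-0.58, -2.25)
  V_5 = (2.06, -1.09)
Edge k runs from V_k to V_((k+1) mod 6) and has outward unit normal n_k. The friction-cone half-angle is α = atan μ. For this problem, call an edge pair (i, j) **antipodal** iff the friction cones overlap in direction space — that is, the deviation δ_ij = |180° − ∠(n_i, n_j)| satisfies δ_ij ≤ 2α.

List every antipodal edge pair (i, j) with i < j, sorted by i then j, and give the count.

α = atan 0.15 = 8.53°;  2α = 17.06°
n_0 = (-0.3921, +0.9199)
n_1 = (-0.8160, +0.5780)
n_2 = (-0.9973, +0.0733)
n_3 = (-0.7133, -0.7009)
n_4 = (+0.4023, -0.9155)
n_5 = (+0.8249, +0.5653)
  (0,1): δ = 148.40°  ·
  (0,2): δ = 117.29°  ·
  (0,3): δ = 68.59°  ·
  (0,4): δ = 0.64°  ✓
  (0,5): δ = 101.34°  ·
  (1,2): δ = 148.89°  ·
  (1,3): δ = 100.19°  ·
  (1,4): δ = 30.97°  ·
  (1,5): δ = 69.73°  ·
  (2,3): δ = 131.30°  ·
  (2,4): δ = 62.07°  ·
  (2,5): δ = 38.63°  ·
  (3,4): δ = 110.78°  ·
  (3,5): δ = 10.07°  ✓
  (4,5): δ = 79.30°  ·
antipodal pairs: 2

count = 2; pairs: (0,4), (3,5)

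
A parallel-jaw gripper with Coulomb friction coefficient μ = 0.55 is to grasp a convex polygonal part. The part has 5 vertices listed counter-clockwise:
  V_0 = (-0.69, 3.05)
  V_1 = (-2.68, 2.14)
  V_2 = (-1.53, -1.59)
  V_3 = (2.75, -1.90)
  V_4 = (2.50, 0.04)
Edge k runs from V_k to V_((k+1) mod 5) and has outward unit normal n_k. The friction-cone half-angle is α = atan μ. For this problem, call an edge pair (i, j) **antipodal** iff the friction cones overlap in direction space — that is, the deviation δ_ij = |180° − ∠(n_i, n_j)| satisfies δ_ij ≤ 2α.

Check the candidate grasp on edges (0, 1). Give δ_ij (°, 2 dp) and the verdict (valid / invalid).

δ = 97.44°, invalid

α = atan 0.55 = 28.81°;  2α = 57.62°
edge 0: e_0 = (-1.99, -0.91);  n_0 = (-0.4159, +0.9094)
edge 1: e_1 = (+1.15, -3.73);  n_1 = (-0.9556, -0.2946)
∠(n_0, n_1) = 82.56°
δ = |180° − 82.56°| = 97.44°
97.44° > 2α = 57.62°  →  invalid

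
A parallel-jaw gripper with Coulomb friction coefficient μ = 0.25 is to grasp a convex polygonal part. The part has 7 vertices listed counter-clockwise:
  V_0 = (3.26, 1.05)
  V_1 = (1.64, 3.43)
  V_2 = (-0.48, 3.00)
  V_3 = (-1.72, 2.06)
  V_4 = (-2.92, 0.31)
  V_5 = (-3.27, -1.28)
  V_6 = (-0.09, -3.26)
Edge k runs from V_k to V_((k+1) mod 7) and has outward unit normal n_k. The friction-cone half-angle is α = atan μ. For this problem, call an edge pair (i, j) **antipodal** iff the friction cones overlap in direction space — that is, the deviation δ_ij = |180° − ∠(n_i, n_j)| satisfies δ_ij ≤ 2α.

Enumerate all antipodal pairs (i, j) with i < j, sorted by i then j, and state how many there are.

α = atan 0.25 = 14.04°;  2α = 28.07°
n_0 = (+0.8267, +0.5627)
n_1 = (-0.1988, +0.9800)
n_2 = (-0.6041, +0.7969)
n_3 = (-0.8247, +0.5655)
n_4 = (-0.9766, +0.2150)
n_5 = (-0.5286, -0.8489)
n_6 = (+0.7895, -0.6137)
  (0,1): δ = 112.78°  ·
  (0,2): δ = 87.08°  ·
  (0,3): δ = 68.68°  ·
  (0,4): δ = 46.66°  ·
  (0,5): δ = 23.85°  ✓
  (0,6): δ = 107.90°  ·
  (1,2): δ = 154.30°  ·
  (1,3): δ = 135.90°  ·
  (1,4): δ = 113.88°  ·
  (1,5): δ = 43.37°  ·
  (1,6): δ = 40.68°  ·
  (2,3): δ = 161.60°  ·
  (2,4): δ = 139.58°  ·
  (2,5): δ = 69.07°  ·
  (2,6): δ = 14.98°  ✓
  (3,4): δ = 157.98°  ·
  (3,5): δ = 87.47°  ·
  (3,6): δ = 3.42°  ✓
  (4,5): δ = 109.49°  ·
  (4,6): δ = 25.44°  ✓
  (5,6): δ = 95.95°  ·
antipodal pairs: 4

count = 4; pairs: (0,5), (2,6), (3,6), (4,6)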